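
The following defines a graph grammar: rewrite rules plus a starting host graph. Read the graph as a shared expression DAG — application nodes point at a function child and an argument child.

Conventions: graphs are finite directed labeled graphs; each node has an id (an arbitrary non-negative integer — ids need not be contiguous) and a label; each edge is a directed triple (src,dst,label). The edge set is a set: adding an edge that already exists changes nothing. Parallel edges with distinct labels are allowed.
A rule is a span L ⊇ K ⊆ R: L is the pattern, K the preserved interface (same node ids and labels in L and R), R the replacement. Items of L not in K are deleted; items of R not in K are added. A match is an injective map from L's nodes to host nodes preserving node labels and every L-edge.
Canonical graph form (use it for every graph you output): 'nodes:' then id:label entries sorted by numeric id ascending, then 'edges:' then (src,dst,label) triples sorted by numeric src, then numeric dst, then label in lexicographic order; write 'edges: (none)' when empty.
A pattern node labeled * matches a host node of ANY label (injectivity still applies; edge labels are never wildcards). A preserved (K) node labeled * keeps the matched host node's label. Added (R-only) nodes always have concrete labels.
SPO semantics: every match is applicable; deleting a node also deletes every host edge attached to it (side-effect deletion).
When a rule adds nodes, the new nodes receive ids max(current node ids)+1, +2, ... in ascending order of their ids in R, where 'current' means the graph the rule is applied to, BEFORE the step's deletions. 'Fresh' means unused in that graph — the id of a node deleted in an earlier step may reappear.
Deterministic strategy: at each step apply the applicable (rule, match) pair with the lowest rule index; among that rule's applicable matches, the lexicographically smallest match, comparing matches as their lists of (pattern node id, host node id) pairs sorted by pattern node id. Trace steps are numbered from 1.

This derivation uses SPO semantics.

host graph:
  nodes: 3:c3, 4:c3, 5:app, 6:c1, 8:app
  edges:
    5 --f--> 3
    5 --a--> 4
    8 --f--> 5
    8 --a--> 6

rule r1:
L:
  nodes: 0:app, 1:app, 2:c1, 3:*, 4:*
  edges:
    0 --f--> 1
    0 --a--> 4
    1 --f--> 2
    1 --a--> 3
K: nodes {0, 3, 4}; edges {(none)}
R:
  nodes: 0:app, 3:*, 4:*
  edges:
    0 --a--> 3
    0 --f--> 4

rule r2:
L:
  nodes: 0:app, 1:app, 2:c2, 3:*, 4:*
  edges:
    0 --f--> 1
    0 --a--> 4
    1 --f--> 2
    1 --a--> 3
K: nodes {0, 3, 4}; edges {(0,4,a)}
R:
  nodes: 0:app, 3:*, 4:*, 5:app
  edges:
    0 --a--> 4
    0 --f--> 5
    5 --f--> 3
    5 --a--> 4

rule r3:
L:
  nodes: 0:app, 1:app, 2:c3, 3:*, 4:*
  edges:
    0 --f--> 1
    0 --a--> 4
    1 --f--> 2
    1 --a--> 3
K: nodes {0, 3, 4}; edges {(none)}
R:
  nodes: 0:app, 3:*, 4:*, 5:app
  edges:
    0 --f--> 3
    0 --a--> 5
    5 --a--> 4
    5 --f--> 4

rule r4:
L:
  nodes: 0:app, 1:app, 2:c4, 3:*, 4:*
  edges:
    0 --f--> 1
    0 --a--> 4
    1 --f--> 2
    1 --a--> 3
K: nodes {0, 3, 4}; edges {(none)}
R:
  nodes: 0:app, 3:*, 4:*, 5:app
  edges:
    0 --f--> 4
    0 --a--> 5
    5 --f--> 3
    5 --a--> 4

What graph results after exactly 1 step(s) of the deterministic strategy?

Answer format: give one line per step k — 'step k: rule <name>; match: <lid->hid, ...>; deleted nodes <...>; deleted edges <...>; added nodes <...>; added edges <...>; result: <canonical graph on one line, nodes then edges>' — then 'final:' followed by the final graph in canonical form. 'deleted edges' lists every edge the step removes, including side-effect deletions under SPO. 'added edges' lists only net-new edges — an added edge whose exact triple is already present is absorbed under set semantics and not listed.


step 1: rule r3; match: 0->8, 1->5, 2->3, 3->4, 4->6; deleted nodes 3, 5; deleted edges (5,3,f); (5,4,a); (8,5,f); (8,6,a); added nodes 9; added edges (8,4,f); (8,9,a); (9,6,a); (9,6,f); result: nodes: 4:c3, 6:c1, 8:app, 9:app edges: (8,4,f); (8,9,a); (9,6,a); (9,6,f)
final:
nodes: 4:c3, 6:c1, 8:app, 9:app
edges: (8,4,f); (8,9,a); (9,6,a); (9,6,f)


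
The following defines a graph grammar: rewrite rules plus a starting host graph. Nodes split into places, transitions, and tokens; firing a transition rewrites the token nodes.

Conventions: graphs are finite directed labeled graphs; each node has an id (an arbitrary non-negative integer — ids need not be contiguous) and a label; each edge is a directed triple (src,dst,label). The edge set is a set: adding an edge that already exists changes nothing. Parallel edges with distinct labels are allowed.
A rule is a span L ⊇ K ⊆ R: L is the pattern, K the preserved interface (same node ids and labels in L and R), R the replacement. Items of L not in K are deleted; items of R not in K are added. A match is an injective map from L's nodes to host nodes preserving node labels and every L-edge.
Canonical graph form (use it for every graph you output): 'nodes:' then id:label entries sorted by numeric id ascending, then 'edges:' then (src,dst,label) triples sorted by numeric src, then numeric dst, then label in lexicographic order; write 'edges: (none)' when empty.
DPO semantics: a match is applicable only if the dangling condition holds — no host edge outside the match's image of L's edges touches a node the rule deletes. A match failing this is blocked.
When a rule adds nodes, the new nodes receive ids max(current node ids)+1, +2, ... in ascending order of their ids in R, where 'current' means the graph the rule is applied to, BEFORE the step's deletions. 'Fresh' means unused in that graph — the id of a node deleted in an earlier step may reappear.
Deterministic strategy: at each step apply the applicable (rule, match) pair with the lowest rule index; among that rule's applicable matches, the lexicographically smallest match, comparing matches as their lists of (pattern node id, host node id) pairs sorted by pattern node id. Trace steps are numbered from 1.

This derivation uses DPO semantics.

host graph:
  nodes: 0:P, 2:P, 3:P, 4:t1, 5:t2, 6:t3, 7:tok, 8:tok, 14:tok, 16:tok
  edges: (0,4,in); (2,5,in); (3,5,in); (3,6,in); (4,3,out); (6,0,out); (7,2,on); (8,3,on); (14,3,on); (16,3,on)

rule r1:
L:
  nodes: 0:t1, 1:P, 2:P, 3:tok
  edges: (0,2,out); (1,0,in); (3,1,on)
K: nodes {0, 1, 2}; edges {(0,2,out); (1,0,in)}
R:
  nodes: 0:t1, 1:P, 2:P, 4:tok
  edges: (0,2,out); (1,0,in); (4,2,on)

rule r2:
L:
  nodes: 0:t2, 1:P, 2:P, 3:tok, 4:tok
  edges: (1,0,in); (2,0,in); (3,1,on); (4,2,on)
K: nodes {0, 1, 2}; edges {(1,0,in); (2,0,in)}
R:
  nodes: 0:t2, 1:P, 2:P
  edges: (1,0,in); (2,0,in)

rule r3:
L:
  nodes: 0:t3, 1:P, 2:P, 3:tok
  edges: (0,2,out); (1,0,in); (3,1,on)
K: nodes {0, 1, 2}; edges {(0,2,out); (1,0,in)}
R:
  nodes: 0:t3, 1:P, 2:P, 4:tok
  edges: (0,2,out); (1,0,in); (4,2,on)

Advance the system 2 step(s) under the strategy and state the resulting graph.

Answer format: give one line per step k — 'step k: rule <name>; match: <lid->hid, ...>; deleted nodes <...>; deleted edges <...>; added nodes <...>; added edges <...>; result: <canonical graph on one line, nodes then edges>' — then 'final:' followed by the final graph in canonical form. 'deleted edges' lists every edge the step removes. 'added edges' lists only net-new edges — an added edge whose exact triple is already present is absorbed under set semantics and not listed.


step 1: rule r2; match: 0->5, 1->2, 2->3, 3->7, 4->8; deleted nodes 7, 8; deleted edges (7,2,on); (8,3,on); added nodes (none); added edges (none); result: nodes: 0:P, 2:P, 3:P, 4:t1, 5:t2, 6:t3, 14:tok, 16:tok edges: (0,4,in); (2,5,in); (3,5,in); (3,6,in); (4,3,out); (6,0,out); (14,3,on); (16,3,on)
step 2: rule r3; match: 0->6, 1->3, 2->0, 3->14; deleted nodes 14; deleted edges (14,3,on); added nodes 17; added edges (17,0,on); result: nodes: 0:P, 2:P, 3:P, 4:t1, 5:t2, 6:t3, 16:tok, 17:tok edges: (0,4,in); (2,5,in); (3,5,in); (3,6,in); (4,3,out); (6,0,out); (16,3,on); (17,0,on)
final:
nodes: 0:P, 2:P, 3:P, 4:t1, 5:t2, 6:t3, 16:tok, 17:tok
edges: (0,4,in); (2,5,in); (3,5,in); (3,6,in); (4,3,out); (6,0,out); (16,3,on); (17,0,on)


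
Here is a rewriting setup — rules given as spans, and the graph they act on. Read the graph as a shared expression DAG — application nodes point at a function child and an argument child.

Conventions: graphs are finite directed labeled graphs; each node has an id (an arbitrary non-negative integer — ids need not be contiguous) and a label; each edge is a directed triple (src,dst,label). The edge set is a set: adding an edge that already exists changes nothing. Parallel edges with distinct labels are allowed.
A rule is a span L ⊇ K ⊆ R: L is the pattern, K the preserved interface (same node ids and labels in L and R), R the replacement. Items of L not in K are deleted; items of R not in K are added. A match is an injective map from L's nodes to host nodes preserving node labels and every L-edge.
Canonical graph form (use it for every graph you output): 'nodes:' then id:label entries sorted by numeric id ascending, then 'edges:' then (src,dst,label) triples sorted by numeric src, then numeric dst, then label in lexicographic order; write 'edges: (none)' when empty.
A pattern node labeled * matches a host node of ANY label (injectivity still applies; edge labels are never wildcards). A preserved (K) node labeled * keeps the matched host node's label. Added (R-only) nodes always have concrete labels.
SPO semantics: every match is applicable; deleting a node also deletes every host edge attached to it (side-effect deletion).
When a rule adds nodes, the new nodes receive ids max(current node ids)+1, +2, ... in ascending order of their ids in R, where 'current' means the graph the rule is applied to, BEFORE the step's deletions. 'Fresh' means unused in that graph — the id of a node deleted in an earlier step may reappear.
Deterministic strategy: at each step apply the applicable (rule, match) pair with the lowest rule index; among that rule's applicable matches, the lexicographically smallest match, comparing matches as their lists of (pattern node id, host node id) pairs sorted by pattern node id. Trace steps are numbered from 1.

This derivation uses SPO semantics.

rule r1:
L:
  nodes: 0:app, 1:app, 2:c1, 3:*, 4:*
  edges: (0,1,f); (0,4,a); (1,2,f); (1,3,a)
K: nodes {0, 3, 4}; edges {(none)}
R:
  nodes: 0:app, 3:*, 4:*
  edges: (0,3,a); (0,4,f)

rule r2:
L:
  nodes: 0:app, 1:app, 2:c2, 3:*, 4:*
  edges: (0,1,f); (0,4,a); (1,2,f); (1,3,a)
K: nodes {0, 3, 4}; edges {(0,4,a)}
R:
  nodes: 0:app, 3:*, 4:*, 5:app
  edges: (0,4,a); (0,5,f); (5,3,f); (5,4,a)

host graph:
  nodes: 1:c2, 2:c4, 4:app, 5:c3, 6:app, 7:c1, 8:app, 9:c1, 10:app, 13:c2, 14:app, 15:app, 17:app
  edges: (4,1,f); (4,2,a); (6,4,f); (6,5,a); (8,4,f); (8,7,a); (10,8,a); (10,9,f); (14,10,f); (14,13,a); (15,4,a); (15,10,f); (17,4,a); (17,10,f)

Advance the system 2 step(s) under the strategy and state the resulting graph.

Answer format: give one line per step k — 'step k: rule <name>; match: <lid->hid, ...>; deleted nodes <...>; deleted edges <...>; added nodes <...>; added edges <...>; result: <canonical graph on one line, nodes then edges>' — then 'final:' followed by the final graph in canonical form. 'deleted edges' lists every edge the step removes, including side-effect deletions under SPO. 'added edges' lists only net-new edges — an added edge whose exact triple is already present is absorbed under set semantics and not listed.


step 1: rule r1; match: 0->14, 1->10, 2->9, 3->8, 4->13; deleted nodes 9, 10; deleted edges (10,8,a); (10,9,f); (14,10,f); (14,13,a); (15,10,f); (17,10,f); added nodes (none); added edges (14,8,a); (14,13,f); result: nodes: 1:c2, 2:c4, 4:app, 5:c3, 6:app, 7:c1, 8:app, 13:c2, 14:app, 15:app, 17:app edges: (4,1,f); (4,2,a); (6,4,f); (6,5,a); (8,4,f); (8,7,a); (14,8,a); (14,13,f); (15,4,a); (17,4,a)
step 2: rule r2; match: 0->6, 1->4, 2->1, 3->2, 4->5; deleted nodes 1, 4; deleted edges (4,1,f); (4,2,a); (6,4,f); (8,4,f); (15,4,a); (17,4,a); added nodes 18; added edges (6,18,f); (18,2,f); (18,5,a); result: nodes: 2:c4, 5:c3, 6:app, 7:c1, 8:app, 13:c2, 14:app, 15:app, 17:app, 18:app edges: (6,5,a); (6,18,f); (8,7,a); (14,8,a); (14,13,f); (18,2,f); (18,5,a)
final:
nodes: 2:c4, 5:c3, 6:app, 7:c1, 8:app, 13:c2, 14:app, 15:app, 17:app, 18:app
edges: (6,5,a); (6,18,f); (8,7,a); (14,8,a); (14,13,f); (18,2,f); (18,5,a)


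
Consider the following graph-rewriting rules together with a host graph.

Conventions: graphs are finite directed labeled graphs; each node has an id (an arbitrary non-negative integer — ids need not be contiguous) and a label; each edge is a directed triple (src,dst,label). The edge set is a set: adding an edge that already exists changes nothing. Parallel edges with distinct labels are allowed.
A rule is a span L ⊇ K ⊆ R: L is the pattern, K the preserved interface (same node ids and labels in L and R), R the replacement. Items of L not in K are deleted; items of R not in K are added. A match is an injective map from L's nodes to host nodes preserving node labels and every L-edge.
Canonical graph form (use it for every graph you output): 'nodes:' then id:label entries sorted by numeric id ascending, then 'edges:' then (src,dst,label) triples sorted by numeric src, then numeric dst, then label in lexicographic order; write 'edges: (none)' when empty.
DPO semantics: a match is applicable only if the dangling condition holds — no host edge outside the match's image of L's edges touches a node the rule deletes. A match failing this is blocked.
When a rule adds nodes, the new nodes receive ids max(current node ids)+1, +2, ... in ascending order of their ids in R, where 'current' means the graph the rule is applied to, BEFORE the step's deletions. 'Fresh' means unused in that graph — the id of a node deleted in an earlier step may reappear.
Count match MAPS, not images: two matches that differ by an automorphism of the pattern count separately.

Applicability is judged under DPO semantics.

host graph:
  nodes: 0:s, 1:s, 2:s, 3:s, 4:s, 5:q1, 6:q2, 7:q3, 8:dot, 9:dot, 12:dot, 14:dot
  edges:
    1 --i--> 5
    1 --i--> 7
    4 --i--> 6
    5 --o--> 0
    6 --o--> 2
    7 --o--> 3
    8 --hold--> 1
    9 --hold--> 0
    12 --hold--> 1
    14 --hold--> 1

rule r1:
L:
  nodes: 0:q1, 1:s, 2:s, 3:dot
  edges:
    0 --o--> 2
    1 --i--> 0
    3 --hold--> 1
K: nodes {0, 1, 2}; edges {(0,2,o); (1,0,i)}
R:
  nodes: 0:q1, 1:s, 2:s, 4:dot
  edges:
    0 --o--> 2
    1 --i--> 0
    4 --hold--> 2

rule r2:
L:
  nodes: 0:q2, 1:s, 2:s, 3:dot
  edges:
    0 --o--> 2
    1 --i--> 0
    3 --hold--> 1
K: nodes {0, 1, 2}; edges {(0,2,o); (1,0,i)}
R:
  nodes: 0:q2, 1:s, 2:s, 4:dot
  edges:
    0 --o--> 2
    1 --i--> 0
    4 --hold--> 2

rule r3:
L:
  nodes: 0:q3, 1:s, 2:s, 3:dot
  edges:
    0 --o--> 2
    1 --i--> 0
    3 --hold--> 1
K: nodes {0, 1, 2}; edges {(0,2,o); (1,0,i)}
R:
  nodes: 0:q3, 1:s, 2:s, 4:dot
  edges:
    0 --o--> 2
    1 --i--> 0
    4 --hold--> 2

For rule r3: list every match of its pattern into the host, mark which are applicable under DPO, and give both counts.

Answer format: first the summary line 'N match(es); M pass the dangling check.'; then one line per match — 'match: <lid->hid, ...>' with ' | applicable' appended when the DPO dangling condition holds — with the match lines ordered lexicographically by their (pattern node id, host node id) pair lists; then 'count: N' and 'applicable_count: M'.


3 match(es); 3 pass the dangling check.
match: 0->7, 1->1, 2->3, 3->8 | applicable
match: 0->7, 1->1, 2->3, 3->12 | applicable
match: 0->7, 1->1, 2->3, 3->14 | applicable
count: 3
applicable_count: 3


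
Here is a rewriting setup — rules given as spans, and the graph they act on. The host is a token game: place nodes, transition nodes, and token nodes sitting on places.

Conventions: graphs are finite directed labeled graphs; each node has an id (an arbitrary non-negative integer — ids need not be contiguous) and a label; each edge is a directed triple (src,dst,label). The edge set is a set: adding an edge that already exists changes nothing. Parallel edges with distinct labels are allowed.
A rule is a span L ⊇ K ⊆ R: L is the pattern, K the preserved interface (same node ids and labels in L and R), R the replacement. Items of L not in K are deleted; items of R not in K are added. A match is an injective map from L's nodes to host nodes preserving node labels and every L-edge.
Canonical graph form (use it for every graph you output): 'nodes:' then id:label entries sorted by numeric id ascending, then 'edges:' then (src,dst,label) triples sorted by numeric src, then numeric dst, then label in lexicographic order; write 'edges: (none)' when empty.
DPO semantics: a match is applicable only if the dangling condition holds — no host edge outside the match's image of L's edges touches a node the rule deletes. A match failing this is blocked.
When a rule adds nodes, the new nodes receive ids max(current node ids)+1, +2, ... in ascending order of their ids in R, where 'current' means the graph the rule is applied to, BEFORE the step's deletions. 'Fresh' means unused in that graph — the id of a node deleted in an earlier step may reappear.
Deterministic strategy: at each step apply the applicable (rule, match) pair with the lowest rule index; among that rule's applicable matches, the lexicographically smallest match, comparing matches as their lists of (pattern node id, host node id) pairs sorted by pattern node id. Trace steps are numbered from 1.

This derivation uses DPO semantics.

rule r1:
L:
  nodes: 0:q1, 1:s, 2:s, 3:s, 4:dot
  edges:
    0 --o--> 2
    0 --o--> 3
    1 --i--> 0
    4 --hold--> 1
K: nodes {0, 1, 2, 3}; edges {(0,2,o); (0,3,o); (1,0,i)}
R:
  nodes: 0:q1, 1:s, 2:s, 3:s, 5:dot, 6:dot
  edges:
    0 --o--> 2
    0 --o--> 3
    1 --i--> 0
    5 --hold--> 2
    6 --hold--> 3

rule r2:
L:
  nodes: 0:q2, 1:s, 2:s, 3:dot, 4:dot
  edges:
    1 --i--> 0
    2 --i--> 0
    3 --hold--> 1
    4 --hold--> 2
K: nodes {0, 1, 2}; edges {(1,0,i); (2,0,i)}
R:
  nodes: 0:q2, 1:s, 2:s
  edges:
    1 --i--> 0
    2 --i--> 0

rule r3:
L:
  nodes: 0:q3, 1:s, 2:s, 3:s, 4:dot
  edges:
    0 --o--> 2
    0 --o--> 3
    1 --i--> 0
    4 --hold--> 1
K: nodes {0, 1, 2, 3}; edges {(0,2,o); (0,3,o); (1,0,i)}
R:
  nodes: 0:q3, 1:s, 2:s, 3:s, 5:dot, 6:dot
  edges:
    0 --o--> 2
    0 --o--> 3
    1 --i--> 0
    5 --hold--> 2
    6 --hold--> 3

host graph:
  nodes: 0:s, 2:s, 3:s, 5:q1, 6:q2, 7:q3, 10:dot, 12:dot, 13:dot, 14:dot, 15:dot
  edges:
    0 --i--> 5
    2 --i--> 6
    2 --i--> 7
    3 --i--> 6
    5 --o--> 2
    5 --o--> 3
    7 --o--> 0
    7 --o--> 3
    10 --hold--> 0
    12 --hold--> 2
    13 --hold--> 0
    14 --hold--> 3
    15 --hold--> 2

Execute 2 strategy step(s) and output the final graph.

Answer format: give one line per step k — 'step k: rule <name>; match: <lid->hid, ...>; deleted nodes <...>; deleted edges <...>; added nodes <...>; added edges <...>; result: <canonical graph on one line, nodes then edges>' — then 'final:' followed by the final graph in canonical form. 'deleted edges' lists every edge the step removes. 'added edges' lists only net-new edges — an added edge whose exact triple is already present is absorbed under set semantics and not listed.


step 1: rule r1; match: 0->5, 1->0, 2->2, 3->3, 4->10; deleted nodes 10; deleted edges (10,0,hold); added nodes 16, 17; added edges (16,2,hold); (17,3,hold); result: nodes: 0:s, 2:s, 3:s, 5:q1, 6:q2, 7:q3, 12:dot, 13:dot, 14:dot, 15:dot, 16:dot, 17:dot edges: (0,5,i); (2,6,i); (2,7,i); (3,6,i); (5,2,o); (5,3,o); (7,0,o); (7,3,o); (12,2,hold); (13,0,hold); (14,3,hold); (15,2,hold); (16,2,hold); (17,3,hold)
step 2: rule r1; match: 0->5, 1->0, 2->2, 3->3, 4->13; deleted nodes 13; deleted edges (13,0,hold); added nodes 18, 19; added edges (18,2,hold); (19,3,hold); result: nodes: 0:s, 2:s, 3:s, 5:q1, 6:q2, 7:q3, 12:dot, 14:dot, 15:dot, 16:dot, 17:dot, 18:dot, 19:dot edges: (0,5,i); (2,6,i); (2,7,i); (3,6,i); (5,2,o); (5,3,o); (7,0,o); (7,3,o); (12,2,hold); (14,3,hold); (15,2,hold); (16,2,hold); (17,3,hold); (18,2,hold); (19,3,hold)
final:
nodes: 0:s, 2:s, 3:s, 5:q1, 6:q2, 7:q3, 12:dot, 14:dot, 15:dot, 16:dot, 17:dot, 18:dot, 19:dot
edges: (0,5,i); (2,6,i); (2,7,i); (3,6,i); (5,2,o); (5,3,o); (7,0,o); (7,3,o); (12,2,hold); (14,3,hold); (15,2,hold); (16,2,hold); (17,3,hold); (18,2,hold); (19,3,hold)


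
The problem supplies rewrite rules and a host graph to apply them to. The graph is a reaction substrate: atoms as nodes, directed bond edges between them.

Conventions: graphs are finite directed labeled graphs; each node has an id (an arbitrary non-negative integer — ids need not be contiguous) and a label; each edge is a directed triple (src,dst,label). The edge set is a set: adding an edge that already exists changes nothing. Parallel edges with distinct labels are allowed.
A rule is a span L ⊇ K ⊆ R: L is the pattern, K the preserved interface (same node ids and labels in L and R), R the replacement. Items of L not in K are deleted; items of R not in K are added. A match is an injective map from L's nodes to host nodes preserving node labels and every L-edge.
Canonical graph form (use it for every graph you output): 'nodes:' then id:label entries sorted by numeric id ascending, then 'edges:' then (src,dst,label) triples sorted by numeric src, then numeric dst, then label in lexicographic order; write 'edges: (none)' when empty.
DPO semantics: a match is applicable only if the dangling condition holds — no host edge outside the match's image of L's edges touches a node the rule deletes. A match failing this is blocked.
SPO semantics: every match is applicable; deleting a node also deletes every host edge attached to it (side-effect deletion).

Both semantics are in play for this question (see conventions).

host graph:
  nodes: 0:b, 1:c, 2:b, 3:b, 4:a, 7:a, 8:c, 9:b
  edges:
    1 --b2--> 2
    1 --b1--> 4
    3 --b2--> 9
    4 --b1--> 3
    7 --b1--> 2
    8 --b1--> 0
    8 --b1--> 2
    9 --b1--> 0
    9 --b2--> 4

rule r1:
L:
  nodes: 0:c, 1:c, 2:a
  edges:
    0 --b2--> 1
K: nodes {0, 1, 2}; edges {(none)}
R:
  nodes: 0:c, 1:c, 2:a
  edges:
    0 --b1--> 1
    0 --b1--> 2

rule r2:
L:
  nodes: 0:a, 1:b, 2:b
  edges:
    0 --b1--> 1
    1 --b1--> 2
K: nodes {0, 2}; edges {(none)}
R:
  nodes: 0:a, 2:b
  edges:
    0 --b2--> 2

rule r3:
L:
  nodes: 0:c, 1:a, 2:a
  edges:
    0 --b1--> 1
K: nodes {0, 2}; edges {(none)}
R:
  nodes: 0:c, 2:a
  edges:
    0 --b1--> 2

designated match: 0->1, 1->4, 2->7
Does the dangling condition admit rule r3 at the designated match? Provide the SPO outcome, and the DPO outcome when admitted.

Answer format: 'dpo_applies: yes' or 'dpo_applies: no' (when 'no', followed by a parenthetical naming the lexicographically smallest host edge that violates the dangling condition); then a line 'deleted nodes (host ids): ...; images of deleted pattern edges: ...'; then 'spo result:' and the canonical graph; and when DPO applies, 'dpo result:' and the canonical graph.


dpo_applies: no
(the rule deletes node 4, which keeps host edge (4,3,b1) outside the match image — the dangling condition fails, DPO blocks; SPO proceeds and side-deletes such edges)
deleted nodes (host ids): 4; images of deleted pattern edges: (1,4,b1)
spo result:
nodes: 0:b, 1:c, 2:b, 3:b, 7:a, 8:c, 9:b
edges: (1,2,b2); (1,7,b1); (3,9,b2); (7,2,b1); (8,0,b1); (8,2,b1); (9,0,b1)


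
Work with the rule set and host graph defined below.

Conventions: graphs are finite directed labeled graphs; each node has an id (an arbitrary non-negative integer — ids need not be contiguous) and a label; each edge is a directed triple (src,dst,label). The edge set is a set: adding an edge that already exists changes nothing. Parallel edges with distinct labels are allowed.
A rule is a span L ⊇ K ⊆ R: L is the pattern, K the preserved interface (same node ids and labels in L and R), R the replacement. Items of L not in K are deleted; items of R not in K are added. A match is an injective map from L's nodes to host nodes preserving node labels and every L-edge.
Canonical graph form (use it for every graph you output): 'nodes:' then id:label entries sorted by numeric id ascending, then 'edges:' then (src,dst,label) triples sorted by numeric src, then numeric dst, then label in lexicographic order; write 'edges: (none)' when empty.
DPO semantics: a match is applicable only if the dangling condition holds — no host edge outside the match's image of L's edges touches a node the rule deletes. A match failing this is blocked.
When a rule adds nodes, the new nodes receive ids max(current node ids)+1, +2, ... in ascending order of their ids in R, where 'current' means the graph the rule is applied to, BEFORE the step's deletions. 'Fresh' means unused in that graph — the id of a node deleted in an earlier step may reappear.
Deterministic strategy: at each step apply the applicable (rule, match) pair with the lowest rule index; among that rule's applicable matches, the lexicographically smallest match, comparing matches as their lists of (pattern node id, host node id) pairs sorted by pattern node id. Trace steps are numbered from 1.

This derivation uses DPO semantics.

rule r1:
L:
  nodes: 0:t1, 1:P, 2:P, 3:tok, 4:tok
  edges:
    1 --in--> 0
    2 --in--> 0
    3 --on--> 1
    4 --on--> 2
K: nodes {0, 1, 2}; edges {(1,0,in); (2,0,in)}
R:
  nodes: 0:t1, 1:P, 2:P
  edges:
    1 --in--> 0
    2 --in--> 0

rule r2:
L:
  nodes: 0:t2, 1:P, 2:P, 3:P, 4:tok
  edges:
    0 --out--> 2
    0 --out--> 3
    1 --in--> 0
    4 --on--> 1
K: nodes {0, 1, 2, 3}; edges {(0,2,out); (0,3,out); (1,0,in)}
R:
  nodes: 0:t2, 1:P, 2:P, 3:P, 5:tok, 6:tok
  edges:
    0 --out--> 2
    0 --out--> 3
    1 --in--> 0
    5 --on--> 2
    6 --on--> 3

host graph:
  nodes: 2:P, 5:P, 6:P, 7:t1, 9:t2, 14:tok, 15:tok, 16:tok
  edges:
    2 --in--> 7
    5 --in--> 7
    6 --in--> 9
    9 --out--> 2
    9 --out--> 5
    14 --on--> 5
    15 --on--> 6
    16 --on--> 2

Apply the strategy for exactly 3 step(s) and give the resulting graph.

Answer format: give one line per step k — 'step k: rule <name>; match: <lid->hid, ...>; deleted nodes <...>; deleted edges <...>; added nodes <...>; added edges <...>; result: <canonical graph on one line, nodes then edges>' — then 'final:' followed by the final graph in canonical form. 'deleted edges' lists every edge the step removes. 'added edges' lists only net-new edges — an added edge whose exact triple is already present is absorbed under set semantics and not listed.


step 1: rule r1; match: 0->7, 1->2, 2->5, 3->16, 4->14; deleted nodes 14, 16; deleted edges (14,5,on); (16,2,on); added nodes (none); added edges (none); result: nodes: 2:P, 5:P, 6:P, 7:t1, 9:t2, 15:tok edges: (2,7,in); (5,7,in); (6,9,in); (9,2,out); (9,5,out); (15,6,on)
step 2: rule r2; match: 0->9, 1->6, 2->2, 3->5, 4->15; deleted nodes 15; deleted edges (15,6,on); added nodes 16, 17; added edges (16,2,on); (17,5,on); result: nodes: 2:P, 5:P, 6:P, 7:t1, 9:t2, 16:tok, 17:tok edges: (2,7,in); (5,7,in); (6,9,in); (9,2,out); (9,5,out); (16,2,on); (17,5,on)
step 3: rule r1; match: 0->7, 1->2, 2->5, 3->16, 4->17; deleted nodes 16, 17; deleted edges (16,2,on); (17,5,on); added nodes (none); added edges (none); result: nodes: 2:P, 5:P, 6:P, 7:t1, 9:t2 edges: (2,7,in); (5,7,in); (6,9,in); (9,2,out); (9,5,out)
final:
nodes: 2:P, 5:P, 6:P, 7:t1, 9:t2
edges: (2,7,in); (5,7,in); (6,9,in); (9,2,out); (9,5,out)


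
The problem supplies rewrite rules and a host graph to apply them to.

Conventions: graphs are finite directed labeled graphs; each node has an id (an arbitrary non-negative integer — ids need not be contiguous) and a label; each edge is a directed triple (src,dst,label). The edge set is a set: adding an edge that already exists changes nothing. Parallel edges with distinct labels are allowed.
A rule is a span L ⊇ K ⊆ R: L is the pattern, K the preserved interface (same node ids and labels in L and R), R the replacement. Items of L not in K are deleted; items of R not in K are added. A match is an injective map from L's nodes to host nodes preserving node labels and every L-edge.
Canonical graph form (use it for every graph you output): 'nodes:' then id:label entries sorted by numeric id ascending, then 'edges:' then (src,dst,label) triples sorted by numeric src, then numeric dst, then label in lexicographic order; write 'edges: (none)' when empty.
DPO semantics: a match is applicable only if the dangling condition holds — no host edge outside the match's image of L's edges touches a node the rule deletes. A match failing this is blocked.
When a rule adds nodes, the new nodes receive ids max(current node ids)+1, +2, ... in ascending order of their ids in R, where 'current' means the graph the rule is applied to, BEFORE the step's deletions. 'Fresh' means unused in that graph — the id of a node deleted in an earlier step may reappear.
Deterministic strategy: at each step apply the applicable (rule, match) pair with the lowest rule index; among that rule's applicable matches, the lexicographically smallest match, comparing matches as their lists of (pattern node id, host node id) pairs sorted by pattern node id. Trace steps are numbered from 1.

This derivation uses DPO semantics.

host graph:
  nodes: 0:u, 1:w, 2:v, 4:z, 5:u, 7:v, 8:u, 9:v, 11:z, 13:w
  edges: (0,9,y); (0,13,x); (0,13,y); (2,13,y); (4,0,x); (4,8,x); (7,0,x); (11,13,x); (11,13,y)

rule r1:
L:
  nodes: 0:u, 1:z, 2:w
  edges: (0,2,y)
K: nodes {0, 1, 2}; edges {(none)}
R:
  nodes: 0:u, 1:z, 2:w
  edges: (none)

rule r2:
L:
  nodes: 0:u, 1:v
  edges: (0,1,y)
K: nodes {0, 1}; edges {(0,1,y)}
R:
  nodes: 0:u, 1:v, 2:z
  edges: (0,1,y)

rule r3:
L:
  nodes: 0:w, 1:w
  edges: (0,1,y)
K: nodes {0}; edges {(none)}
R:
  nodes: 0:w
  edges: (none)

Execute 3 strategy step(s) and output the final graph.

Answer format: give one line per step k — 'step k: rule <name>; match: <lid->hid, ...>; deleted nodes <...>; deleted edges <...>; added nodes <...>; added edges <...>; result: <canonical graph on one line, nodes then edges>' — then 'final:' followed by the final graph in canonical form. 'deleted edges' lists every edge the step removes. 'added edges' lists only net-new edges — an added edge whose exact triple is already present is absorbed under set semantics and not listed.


step 1: rule r1; match: 0->0, 1->4, 2->13; deleted nodes (none); deleted edges (0,13,y); added nodes (none); added edges (none); result: nodes: 0:u, 1:w, 2:v, 4:z, 5:u, 7:v, 8:u, 9:v, 11:z, 13:w edges: (0,9,y); (0,13,x); (2,13,y); (4,0,x); (4,8,x); (7,0,x); (11,13,x); (11,13,y)
step 2: rule r2; match: 0->0, 1->9; deleted nodes (none); deleted edges (none); added nodes 14; added edges (none); result: nodes: 0:u, 1:w, 2:v, 4:z, 5:u, 7:v, 8:u, 9:v, 11:z, 13:w, 14:z edges: (0,9,y); (0,13,x); (2,13,y); (4,0,x); (4,8,x); (7,0,x); (11,13,x); (11,13,y)
step 3: rule r2; match: 0->0, 1->9; deleted nodes (none); deleted edges (none); added nodes 15; added edges (none); result: nodes: 0:u, 1:w, 2:v, 4:z, 5:u, 7:v, 8:u, 9:v, 11:z, 13:w, 14:z, 15:z edges: (0,9,y); (0,13,x); (2,13,y); (4,0,x); (4,8,x); (7,0,x); (11,13,x); (11,13,y)
final:
nodes: 0:u, 1:w, 2:v, 4:z, 5:u, 7:v, 8:u, 9:v, 11:z, 13:w, 14:z, 15:z
edges: (0,9,y); (0,13,x); (2,13,y); (4,0,x); (4,8,x); (7,0,x); (11,13,x); (11,13,y)


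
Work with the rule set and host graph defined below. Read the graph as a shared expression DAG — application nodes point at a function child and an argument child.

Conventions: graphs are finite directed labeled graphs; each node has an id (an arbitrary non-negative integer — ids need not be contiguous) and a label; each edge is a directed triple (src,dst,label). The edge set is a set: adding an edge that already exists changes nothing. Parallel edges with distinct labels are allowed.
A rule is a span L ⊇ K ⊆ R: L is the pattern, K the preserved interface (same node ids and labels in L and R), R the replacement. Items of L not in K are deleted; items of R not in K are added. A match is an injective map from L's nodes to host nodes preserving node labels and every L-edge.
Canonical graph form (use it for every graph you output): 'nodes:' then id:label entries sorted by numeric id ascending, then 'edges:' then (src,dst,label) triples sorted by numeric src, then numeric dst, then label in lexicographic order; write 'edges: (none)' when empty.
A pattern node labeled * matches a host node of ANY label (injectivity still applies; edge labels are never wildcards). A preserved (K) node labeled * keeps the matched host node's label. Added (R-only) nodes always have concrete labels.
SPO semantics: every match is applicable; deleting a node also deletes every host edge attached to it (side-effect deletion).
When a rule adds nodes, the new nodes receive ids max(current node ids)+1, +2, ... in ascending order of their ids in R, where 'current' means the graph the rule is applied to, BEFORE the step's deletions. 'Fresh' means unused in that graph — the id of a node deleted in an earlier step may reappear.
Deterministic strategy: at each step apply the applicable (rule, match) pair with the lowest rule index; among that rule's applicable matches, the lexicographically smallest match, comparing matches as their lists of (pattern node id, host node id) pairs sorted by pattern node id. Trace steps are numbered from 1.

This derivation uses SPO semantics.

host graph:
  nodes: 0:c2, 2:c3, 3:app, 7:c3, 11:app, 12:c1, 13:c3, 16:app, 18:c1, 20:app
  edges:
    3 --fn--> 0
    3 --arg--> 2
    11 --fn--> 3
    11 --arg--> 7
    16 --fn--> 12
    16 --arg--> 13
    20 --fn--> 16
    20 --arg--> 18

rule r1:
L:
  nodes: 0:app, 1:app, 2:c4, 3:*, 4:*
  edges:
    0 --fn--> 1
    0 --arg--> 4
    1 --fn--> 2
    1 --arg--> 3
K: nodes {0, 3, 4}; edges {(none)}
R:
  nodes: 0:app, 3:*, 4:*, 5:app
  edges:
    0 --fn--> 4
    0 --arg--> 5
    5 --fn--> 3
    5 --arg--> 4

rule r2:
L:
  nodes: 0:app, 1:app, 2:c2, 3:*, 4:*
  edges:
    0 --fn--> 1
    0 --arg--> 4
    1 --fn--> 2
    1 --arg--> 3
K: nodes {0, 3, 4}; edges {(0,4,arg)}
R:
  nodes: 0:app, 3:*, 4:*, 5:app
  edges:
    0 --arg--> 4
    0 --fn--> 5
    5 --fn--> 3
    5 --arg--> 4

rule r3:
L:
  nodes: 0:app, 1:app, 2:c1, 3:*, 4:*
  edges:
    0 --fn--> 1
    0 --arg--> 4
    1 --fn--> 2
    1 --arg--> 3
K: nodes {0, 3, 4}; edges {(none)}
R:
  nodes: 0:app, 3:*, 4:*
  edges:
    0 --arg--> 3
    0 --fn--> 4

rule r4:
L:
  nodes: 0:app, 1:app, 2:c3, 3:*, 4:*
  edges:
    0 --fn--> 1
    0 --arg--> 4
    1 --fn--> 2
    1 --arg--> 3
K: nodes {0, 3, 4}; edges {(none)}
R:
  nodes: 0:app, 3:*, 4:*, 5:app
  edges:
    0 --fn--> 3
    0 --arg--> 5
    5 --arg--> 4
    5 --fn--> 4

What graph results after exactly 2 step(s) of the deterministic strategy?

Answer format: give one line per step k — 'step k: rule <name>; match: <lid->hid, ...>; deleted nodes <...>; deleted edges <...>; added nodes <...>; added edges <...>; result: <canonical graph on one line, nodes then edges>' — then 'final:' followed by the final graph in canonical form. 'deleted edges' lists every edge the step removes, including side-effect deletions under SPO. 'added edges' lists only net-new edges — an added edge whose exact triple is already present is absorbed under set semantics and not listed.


step 1: rule r2; match: 0->11, 1->3, 2->0, 3->2, 4->7; deleted nodes 0, 3; deleted edges (3,0,fn); (3,2,arg); (11,3,fn); added nodes 21; added edges (11,21,fn); (21,2,fn); (21,7,arg); result: nodes: 2:c3, 7:c3, 11:app, 12:c1, 13:c3, 16:app, 18:c1, 20:app, 21:app edges: (11,7,arg); (11,21,fn); (16,12,fn); (16,13,arg); (20,16,fn); (20,18,arg); (21,2,fn); (21,7,arg)
step 2: rule r3; match: 0->20, 1->16, 2->12, 3->13, 4->18; deleted nodes 12, 16; deleted edges (16,12,fn); (16,13,arg); (20,16,fn); (20,18,arg); added nodes (none); added edges (20,13,arg); (20,18,fn); result: nodes: 2:c3, 7:c3, 11:app, 13:c3, 18:c1, 20:app, 21:app edges: (11,7,arg); (11,21,fn); (20,13,arg); (20,18,fn); (21,2,fn); (21,7,arg)
final:
nodes: 2:c3, 7:c3, 11:app, 13:c3, 18:c1, 20:app, 21:app
edges: (11,7,arg); (11,21,fn); (20,13,arg); (20,18,fn); (21,2,fn); (21,7,arg)


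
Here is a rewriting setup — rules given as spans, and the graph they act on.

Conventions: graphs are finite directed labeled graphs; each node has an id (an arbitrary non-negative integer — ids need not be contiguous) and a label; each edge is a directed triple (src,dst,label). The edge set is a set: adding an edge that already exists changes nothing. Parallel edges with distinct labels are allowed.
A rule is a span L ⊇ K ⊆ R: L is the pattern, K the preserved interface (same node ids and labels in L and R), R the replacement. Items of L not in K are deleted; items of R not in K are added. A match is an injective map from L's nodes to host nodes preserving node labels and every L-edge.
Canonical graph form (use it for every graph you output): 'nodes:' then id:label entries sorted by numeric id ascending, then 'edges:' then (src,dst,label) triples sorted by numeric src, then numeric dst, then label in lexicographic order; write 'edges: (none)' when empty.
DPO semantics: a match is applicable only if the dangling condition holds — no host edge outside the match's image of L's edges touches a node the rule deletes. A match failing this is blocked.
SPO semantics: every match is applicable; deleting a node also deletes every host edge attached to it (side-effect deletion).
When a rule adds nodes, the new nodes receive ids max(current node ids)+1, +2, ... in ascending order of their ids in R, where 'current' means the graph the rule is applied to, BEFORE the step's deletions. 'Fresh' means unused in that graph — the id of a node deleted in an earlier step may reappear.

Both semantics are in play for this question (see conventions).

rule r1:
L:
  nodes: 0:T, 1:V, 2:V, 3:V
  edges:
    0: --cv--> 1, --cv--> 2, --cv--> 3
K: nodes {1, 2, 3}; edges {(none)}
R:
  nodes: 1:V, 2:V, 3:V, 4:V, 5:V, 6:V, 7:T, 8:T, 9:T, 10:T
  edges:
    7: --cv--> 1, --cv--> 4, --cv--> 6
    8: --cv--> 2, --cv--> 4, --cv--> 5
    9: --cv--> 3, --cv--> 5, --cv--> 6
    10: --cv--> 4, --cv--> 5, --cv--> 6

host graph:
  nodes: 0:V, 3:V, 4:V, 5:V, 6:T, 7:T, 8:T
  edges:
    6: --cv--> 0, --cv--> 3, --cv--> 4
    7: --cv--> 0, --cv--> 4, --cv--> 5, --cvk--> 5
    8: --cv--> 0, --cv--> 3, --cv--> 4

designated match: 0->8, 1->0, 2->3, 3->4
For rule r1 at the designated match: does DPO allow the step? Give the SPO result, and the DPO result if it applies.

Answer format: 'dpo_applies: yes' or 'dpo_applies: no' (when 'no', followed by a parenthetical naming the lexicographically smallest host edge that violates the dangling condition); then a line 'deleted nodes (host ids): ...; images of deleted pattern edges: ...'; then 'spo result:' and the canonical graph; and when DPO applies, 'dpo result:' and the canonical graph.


dpo_applies: yes
deleted nodes (host ids): 8; images of deleted pattern edges: (8,0,cv); (8,3,cv); (8,4,cv)
spo result:
nodes: 0:V, 3:V, 4:V, 5:V, 6:T, 7:T, 9:V, 10:V, 11:V, 12:T, 13:T, 14:T, 15:T
edges: (6,0,cv); (6,3,cv); (6,4,cv); (7,0,cv); (7,4,cv); (7,5,cv); (7,5,cvk); (12,0,cv); (12,9,cv); (12,11,cv); (13,3,cv); (13,9,cv); (13,10,cv); (14,4,cv); (14,10,cv); (14,11,cv); (15,9,cv); (15,10,cv); (15,11,cv)
dpo result:
nodes: 0:V, 3:V, 4:V, 5:V, 6:T, 7:T, 9:V, 10:V, 11:V, 12:T, 13:T, 14:T, 15:T
edges: (6,0,cv); (6,3,cv); (6,4,cv); (7,0,cv); (7,4,cv); (7,5,cv); (7,5,cvk); (12,0,cv); (12,9,cv); (12,11,cv); (13,3,cv); (13,9,cv); (13,10,cv); (14,4,cv); (14,10,cv); (14,11,cv); (15,9,cv); (15,10,cv); (15,11,cv)


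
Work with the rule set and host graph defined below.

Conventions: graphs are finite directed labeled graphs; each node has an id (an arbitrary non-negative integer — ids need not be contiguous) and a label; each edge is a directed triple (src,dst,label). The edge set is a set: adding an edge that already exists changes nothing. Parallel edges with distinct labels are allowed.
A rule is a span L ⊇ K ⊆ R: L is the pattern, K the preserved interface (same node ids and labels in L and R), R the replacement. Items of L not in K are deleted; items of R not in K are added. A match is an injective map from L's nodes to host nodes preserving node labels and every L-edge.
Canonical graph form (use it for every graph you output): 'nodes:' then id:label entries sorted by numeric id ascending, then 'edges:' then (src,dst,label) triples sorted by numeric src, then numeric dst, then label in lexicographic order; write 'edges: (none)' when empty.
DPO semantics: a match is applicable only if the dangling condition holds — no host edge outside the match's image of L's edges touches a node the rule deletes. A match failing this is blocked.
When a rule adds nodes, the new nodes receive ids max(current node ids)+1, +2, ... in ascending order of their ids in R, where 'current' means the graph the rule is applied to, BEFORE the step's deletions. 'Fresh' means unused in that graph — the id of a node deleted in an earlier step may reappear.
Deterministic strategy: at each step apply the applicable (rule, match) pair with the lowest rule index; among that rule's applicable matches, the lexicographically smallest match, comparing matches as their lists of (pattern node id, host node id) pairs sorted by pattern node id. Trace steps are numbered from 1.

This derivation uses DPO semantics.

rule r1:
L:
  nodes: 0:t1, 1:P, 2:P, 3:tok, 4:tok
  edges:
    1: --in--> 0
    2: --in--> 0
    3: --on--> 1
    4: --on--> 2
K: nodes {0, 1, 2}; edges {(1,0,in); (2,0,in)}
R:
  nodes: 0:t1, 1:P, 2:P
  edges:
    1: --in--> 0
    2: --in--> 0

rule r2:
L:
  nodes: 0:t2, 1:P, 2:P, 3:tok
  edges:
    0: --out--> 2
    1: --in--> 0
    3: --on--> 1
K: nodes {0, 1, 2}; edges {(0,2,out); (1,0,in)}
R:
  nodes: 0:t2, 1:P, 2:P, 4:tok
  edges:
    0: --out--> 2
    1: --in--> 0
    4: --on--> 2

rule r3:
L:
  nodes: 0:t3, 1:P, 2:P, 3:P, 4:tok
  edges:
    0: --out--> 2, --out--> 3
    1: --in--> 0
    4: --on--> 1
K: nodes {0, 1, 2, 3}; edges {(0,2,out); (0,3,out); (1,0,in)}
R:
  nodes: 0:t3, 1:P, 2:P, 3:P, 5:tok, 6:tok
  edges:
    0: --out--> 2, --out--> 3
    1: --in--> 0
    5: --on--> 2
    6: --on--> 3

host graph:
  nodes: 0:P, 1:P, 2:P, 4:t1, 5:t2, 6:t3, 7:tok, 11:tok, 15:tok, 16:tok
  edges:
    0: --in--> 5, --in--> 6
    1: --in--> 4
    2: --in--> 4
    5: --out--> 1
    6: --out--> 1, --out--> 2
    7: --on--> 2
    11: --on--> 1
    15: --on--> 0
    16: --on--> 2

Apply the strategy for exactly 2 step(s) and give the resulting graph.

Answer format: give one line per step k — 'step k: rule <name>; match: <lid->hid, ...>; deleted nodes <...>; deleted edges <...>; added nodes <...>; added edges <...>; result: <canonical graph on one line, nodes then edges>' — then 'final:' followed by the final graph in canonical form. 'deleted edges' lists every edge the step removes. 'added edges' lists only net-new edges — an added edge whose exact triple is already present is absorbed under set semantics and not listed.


step 1: rule r1; match: 0->4, 1->1, 2->2, 3->11, 4->7; deleted nodes 7, 11; deleted edges (7,2,on); (11,1,on); added nodes (none); added edges (none); result: nodes: 0:P, 1:P, 2:P, 4:t1, 5:t2, 6:t3, 15:tok, 16:tok edges: (0,5,in); (0,6,in); (1,4,in); (2,4,in); (5,1,out); (6,1,out); (6,2,out); (15,0,on); (16,2,on)
step 2: rule r2; match: 0->5, 1->0, 2->1, 3->15; deleted nodes 15; deleted edges (15,0,on); added nodes 17; added edges (17,1,on); result: nodes: 0:P, 1:P, 2:P, 4:t1, 5:t2, 6:t3, 16:tok, 17:tok edges: (0,5,in); (0,6,in); (1,4,in); (2,4,in); (5,1,out); (6,1,out); (6,2,out); (16,2,on); (17,1,on)
final:
nodes: 0:P, 1:P, 2:P, 4:t1, 5:t2, 6:t3, 16:tok, 17:tok
edges: (0,5,in); (0,6,in); (1,4,in); (2,4,in); (5,1,out); (6,1,out); (6,2,out); (16,2,on); (17,1,on)
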